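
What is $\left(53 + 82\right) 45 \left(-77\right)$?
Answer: $-467775$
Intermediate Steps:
$\left(53 + 82\right) 45 \left(-77\right) = 135 \cdot 45 \left(-77\right) = 6075 \left(-77\right) = -467775$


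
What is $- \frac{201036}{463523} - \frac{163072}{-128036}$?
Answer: $\frac{12461944340}{14836907707} \approx 0.83993$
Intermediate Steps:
$- \frac{201036}{463523} - \frac{163072}{-128036} = \left(-201036\right) \frac{1}{463523} - - \frac{40768}{32009} = - \frac{201036}{463523} + \frac{40768}{32009} = \frac{12461944340}{14836907707}$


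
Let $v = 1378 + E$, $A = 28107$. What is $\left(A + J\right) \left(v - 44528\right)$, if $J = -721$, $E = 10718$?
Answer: $-888182752$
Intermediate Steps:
$v = 12096$ ($v = 1378 + 10718 = 12096$)
$\left(A + J\right) \left(v - 44528\right) = \left(28107 - 721\right) \left(12096 - 44528\right) = 27386 \left(-32432\right) = -888182752$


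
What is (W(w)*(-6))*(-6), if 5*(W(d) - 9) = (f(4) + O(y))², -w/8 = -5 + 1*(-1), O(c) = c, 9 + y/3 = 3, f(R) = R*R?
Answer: 1764/5 ≈ 352.80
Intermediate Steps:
f(R) = R²
y = -18 (y = -27 + 3*3 = -27 + 9 = -18)
w = 48 (w = -8*(-5 + 1*(-1)) = -8*(-5 - 1) = -8*(-6) = 48)
W(d) = 49/5 (W(d) = 9 + (4² - 18)²/5 = 9 + (16 - 18)²/5 = 9 + (⅕)*(-2)² = 9 + (⅕)*4 = 9 + ⅘ = 49/5)
(W(w)*(-6))*(-6) = ((49/5)*(-6))*(-6) = -294/5*(-6) = 1764/5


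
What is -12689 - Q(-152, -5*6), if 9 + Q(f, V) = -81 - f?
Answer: -12751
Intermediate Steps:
Q(f, V) = -90 - f (Q(f, V) = -9 + (-81 - f) = -90 - f)
-12689 - Q(-152, -5*6) = -12689 - (-90 - 1*(-152)) = -12689 - (-90 + 152) = -12689 - 1*62 = -12689 - 62 = -12751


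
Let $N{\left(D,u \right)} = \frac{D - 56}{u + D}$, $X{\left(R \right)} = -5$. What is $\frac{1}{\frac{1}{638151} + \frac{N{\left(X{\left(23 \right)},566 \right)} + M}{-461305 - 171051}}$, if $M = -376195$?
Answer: $\frac{6288476731031}{3741089542877} \approx 1.6809$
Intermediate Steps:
$N{\left(D,u \right)} = \frac{-56 + D}{D + u}$
$\frac{1}{\frac{1}{638151} + \frac{N{\left(X{\left(23 \right)},566 \right)} + M}{-461305 - 171051}} = \frac{1}{\frac{1}{638151} + \frac{\frac{-56 - 5}{-5 + 566} - 376195}{-461305 - 171051}} = \frac{1}{\frac{1}{638151} + \frac{\frac{1}{561} \left(-61\right) - 376195}{-632356}} = \frac{1}{\frac{1}{638151} + \left(\frac{1}{561} \left(-61\right) - 376195\right) \left(- \frac{1}{632356}\right)} = \frac{1}{\frac{1}{638151} + \left(- \frac{61}{561} - 376195\right) \left(- \frac{1}{632356}\right)} = \frac{1}{\frac{1}{638151} - - \frac{52761364}{88687929}} = \frac{1}{\frac{1}{638151} + \frac{52761364}{88687929}} = \frac{1}{\frac{3741089542877}{6288476731031}} = \frac{6288476731031}{3741089542877}$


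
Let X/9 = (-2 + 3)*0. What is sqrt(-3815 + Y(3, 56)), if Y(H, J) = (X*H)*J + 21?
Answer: I*sqrt(3794) ≈ 61.595*I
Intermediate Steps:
X = 0 (X = 9*((-2 + 3)*0) = 9*(1*0) = 9*0 = 0)
Y(H, J) = 21 (Y(H, J) = (0*H)*J + 21 = 0*J + 21 = 0 + 21 = 21)
sqrt(-3815 + Y(3, 56)) = sqrt(-3815 + 21) = sqrt(-3794) = I*sqrt(3794)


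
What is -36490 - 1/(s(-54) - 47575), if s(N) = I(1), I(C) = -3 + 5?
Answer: -1735938769/47573 ≈ -36490.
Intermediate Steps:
I(C) = 2
s(N) = 2
-36490 - 1/(s(-54) - 47575) = -36490 - 1/(2 - 47575) = -36490 - 1/(-47573) = -36490 - 1*(-1/47573) = -36490 + 1/47573 = -1735938769/47573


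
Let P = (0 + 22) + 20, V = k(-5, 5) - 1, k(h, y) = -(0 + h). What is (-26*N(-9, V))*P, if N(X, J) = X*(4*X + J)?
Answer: -314496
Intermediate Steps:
k(h, y) = -h
V = 4 (V = -1*(-5) - 1 = 5 - 1 = 4)
N(X, J) = X*(J + 4*X)
P = 42 (P = 22 + 20 = 42)
(-26*N(-9, V))*P = -(-234)*(4 + 4*(-9))*42 = -(-234)*(4 - 36)*42 = -(-234)*(-32)*42 = -26*288*42 = -7488*42 = -314496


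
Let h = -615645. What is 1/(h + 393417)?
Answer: -1/222228 ≈ -4.4999e-6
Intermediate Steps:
1/(h + 393417) = 1/(-615645 + 393417) = 1/(-222228) = -1/222228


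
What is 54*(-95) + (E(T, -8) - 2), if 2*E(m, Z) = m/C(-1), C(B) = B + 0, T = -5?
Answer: -10259/2 ≈ -5129.5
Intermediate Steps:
C(B) = B
E(m, Z) = -m/2 (E(m, Z) = (m/(-1))/2 = (m*(-1))/2 = (-m)/2 = -m/2)
54*(-95) + (E(T, -8) - 2) = 54*(-95) + (-1/2*(-5) - 2) = -5130 + (5/2 - 2) = -5130 + 1/2 = -10259/2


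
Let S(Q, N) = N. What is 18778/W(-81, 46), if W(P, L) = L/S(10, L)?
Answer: 18778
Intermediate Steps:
W(P, L) = 1 (W(P, L) = L/L = 1)
18778/W(-81, 46) = 18778/1 = 18778*1 = 18778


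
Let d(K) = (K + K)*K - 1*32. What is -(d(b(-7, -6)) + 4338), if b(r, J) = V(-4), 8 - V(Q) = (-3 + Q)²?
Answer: -7668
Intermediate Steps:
V(Q) = 8 - (-3 + Q)²
b(r, J) = -41 (b(r, J) = 8 - (-3 - 4)² = 8 - 1*(-7)² = 8 - 1*49 = 8 - 49 = -41)
d(K) = -32 + 2*K² (d(K) = (2*K)*K - 32 = 2*K² - 32 = -32 + 2*K²)
-(d(b(-7, -6)) + 4338) = -((-32 + 2*(-41)²) + 4338) = -((-32 + 2*1681) + 4338) = -((-32 + 3362) + 4338) = -(3330 + 4338) = -1*7668 = -7668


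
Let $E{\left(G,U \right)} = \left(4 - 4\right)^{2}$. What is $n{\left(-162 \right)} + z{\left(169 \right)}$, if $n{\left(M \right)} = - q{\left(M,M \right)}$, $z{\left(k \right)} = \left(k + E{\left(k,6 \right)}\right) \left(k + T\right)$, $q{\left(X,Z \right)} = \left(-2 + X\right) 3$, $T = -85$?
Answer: $14688$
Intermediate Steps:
$q{\left(X,Z \right)} = -6 + 3 X$
$E{\left(G,U \right)} = 0$ ($E{\left(G,U \right)} = 0^{2} = 0$)
$z{\left(k \right)} = k \left(-85 + k\right)$ ($z{\left(k \right)} = \left(k + 0\right) \left(k - 85\right) = k \left(-85 + k\right)$)
$n{\left(M \right)} = 6 - 3 M$ ($n{\left(M \right)} = - (-6 + 3 M) = 6 - 3 M$)
$n{\left(-162 \right)} + z{\left(169 \right)} = \left(6 - -486\right) + 169 \left(-85 + 169\right) = \left(6 + 486\right) + 169 \cdot 84 = 492 + 14196 = 14688$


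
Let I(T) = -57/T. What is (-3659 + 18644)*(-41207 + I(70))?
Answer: -8644987359/14 ≈ -6.1750e+8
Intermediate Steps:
(-3659 + 18644)*(-41207 + I(70)) = (-3659 + 18644)*(-41207 - 57/70) = 14985*(-41207 - 57*1/70) = 14985*(-41207 - 57/70) = 14985*(-2884547/70) = -8644987359/14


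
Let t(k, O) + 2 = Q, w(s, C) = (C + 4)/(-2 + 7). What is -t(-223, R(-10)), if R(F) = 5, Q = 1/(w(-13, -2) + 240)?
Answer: 2399/1202 ≈ 1.9958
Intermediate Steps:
w(s, C) = ⅘ + C/5 (w(s, C) = (4 + C)/5 = (4 + C)*(⅕) = ⅘ + C/5)
Q = 5/1202 (Q = 1/((⅘ + (⅕)*(-2)) + 240) = 1/((⅘ - ⅖) + 240) = 1/(⅖ + 240) = 1/(1202/5) = 5/1202 ≈ 0.0041597)
t(k, O) = -2399/1202 (t(k, O) = -2 + 5/1202 = -2399/1202)
-t(-223, R(-10)) = -1*(-2399/1202) = 2399/1202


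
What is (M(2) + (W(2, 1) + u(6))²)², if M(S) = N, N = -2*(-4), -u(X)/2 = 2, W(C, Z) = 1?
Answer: 289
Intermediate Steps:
u(X) = -4 (u(X) = -2*2 = -4)
N = 8
M(S) = 8
(M(2) + (W(2, 1) + u(6))²)² = (8 + (1 - 4)²)² = (8 + (-3)²)² = (8 + 9)² = 17² = 289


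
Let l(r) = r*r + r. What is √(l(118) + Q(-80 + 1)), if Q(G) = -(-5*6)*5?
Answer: 4*√887 ≈ 119.13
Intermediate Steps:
l(r) = r + r² (l(r) = r² + r = r + r²)
Q(G) = 150 (Q(G) = -(-30)*5 = -1*(-150) = 150)
√(l(118) + Q(-80 + 1)) = √(118*(1 + 118) + 150) = √(118*119 + 150) = √(14042 + 150) = √14192 = 4*√887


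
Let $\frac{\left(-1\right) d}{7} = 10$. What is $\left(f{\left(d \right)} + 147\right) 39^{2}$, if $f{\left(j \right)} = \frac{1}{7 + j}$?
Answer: $\frac{1564940}{7} \approx 2.2356 \cdot 10^{5}$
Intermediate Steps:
$d = -70$ ($d = \left(-7\right) 10 = -70$)
$\left(f{\left(d \right)} + 147\right) 39^{2} = \left(\frac{1}{7 - 70} + 147\right) 39^{2} = \left(\frac{1}{-63} + 147\right) 1521 = \left(- \frac{1}{63} + 147\right) 1521 = \frac{9260}{63} \cdot 1521 = \frac{1564940}{7}$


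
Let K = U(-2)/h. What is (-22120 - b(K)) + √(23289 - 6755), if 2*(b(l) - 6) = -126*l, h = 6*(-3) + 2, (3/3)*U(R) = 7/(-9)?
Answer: -353967/16 + √16534 ≈ -21994.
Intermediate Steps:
U(R) = -7/9 (U(R) = 7/(-9) = 7*(-⅑) = -7/9)
h = -16 (h = -18 + 2 = -16)
K = 7/144 (K = -7/9/(-16) = -7/9*(-1/16) = 7/144 ≈ 0.048611)
b(l) = 6 - 63*l (b(l) = 6 + (-126*l)/2 = 6 - 63*l)
(-22120 - b(K)) + √(23289 - 6755) = (-22120 - (6 - 63*7/144)) + √(23289 - 6755) = (-22120 - (6 - 49/16)) + √16534 = (-22120 - 1*47/16) + √16534 = (-22120 - 47/16) + √16534 = -353967/16 + √16534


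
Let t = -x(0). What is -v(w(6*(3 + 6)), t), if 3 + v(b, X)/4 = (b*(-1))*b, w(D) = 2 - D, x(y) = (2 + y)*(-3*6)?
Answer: 10828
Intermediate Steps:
x(y) = -36 - 18*y (x(y) = (2 + y)*(-18) = -36 - 18*y)
t = 36 (t = -(-36 - 18*0) = -(-36 + 0) = -1*(-36) = 36)
v(b, X) = -12 - 4*b² (v(b, X) = -12 + 4*((b*(-1))*b) = -12 + 4*((-b)*b) = -12 + 4*(-b²) = -12 - 4*b²)
-v(w(6*(3 + 6)), t) = -(-12 - 4*(2 - 6*(3 + 6))²) = -(-12 - 4*(2 - 6*9)²) = -(-12 - 4*(2 - 1*54)²) = -(-12 - 4*(2 - 54)²) = -(-12 - 4*(-52)²) = -(-12 - 4*2704) = -(-12 - 10816) = -1*(-10828) = 10828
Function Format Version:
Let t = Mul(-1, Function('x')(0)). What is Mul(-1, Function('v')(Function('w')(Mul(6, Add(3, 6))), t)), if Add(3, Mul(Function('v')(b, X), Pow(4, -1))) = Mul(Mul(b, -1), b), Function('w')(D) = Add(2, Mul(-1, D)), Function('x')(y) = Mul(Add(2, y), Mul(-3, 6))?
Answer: 10828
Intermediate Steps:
Function('x')(y) = Add(-36, Mul(-18, y)) (Function('x')(y) = Mul(Add(2, y), -18) = Add(-36, Mul(-18, y)))
t = 36 (t = Mul(-1, Add(-36, Mul(-18, 0))) = Mul(-1, Add(-36, 0)) = Mul(-1, -36) = 36)
Function('v')(b, X) = Add(-12, Mul(-4, Pow(b, 2))) (Function('v')(b, X) = Add(-12, Mul(4, Mul(Mul(b, -1), b))) = Add(-12, Mul(4, Mul(Mul(-1, b), b))) = Add(-12, Mul(4, Mul(-1, Pow(b, 2)))) = Add(-12, Mul(-4, Pow(b, 2))))
Mul(-1, Function('v')(Function('w')(Mul(6, Add(3, 6))), t)) = Mul(-1, Add(-12, Mul(-4, Pow(Add(2, Mul(-1, Mul(6, Add(3, 6)))), 2)))) = Mul(-1, Add(-12, Mul(-4, Pow(Add(2, Mul(-1, Mul(6, 9))), 2)))) = Mul(-1, Add(-12, Mul(-4, Pow(Add(2, Mul(-1, 54)), 2)))) = Mul(-1, Add(-12, Mul(-4, Pow(Add(2, -54), 2)))) = Mul(-1, Add(-12, Mul(-4, Pow(-52, 2)))) = Mul(-1, Add(-12, Mul(-4, 2704))) = Mul(-1, Add(-12, -10816)) = Mul(-1, -10828) = 10828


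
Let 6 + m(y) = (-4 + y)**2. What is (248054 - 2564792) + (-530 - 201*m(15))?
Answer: -2340383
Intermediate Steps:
m(y) = -6 + (-4 + y)**2
(248054 - 2564792) + (-530 - 201*m(15)) = (248054 - 2564792) + (-530 - 201*(-6 + (-4 + 15)**2)) = -2316738 + (-530 - 201*(-6 + 11**2)) = -2316738 + (-530 - 201*(-6 + 121)) = -2316738 + (-530 - 201*115) = -2316738 + (-530 - 23115) = -2316738 - 23645 = -2340383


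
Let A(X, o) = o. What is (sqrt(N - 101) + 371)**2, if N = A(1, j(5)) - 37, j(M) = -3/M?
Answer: 687512/5 + 2226*I*sqrt(385)/5 ≈ 1.375e+5 + 8735.5*I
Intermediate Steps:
N = -188/5 (N = -3/5 - 37 = -188/5 ≈ -37.600)
(sqrt(N - 101) + 371)**2 = (sqrt(-188/5 - 101) + 371)**2 = (sqrt(-693/5) + 371)**2 = (3*I*sqrt(385)/5 + 371)**2 = (371 + 3*I*sqrt(385)/5)**2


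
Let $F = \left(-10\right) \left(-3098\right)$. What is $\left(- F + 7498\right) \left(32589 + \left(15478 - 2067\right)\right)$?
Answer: $-1080172000$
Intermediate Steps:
$F = 30980$
$\left(- F + 7498\right) \left(32589 + \left(15478 - 2067\right)\right) = \left(\left(-1\right) 30980 + 7498\right) \left(32589 + \left(15478 - 2067\right)\right) = \left(-30980 + 7498\right) \left(32589 + \left(15478 - 2067\right)\right) = - 23482 \left(32589 + 13411\right) = \left(-23482\right) 46000 = -1080172000$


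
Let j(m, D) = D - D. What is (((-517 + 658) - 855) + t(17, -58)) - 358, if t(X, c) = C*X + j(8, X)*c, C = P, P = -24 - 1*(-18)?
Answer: -1174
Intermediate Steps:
j(m, D) = 0
P = -6 (P = -24 + 18 = -6)
C = -6
t(X, c) = -6*X (t(X, c) = -6*X + 0*c = -6*X + 0 = -6*X)
(((-517 + 658) - 855) + t(17, -58)) - 358 = (((-517 + 658) - 855) - 6*17) - 358 = ((141 - 855) - 102) - 358 = (-714 - 102) - 358 = -816 - 358 = -1174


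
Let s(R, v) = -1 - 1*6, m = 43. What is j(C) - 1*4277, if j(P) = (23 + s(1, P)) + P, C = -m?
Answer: -4304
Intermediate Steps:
C = -43 (C = -1*43 = -43)
s(R, v) = -7 (s(R, v) = -1 - 6 = -7)
j(P) = 16 + P (j(P) = (23 - 7) + P = 16 + P)
j(C) - 1*4277 = (16 - 43) - 1*4277 = -27 - 4277 = -4304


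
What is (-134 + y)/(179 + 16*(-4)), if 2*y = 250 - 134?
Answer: -76/115 ≈ -0.66087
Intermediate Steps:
y = 58 (y = (250 - 134)/2 = (½)*116 = 58)
(-134 + y)/(179 + 16*(-4)) = (-134 + 58)/(179 + 16*(-4)) = -76/(179 - 64) = -76/115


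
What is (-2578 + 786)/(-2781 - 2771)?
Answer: 112/347 ≈ 0.32277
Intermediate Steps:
(-2578 + 786)/(-2781 - 2771) = -1792/(-5552) = -1792*(-1/5552) = 112/347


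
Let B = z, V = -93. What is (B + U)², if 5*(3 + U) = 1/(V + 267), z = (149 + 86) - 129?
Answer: 8030131321/756900 ≈ 10609.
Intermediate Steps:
z = 106 (z = 235 - 129 = 106)
B = 106
U = -2609/870 (U = -3 + 1/(5*(-93 + 267)) = -3 + (⅕)/174 = -3 + (⅕)*(1/174) = -3 + 1/870 = -2609/870 ≈ -2.9989)
(B + U)² = (106 - 2609/870)² = (89611/870)² = 8030131321/756900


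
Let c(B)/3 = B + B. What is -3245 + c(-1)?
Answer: -3251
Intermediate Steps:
c(B) = 6*B (c(B) = 3*(B + B) = 3*(2*B) = 6*B)
-3245 + c(-1) = -3245 + 6*(-1) = -3245 - 6 = -3251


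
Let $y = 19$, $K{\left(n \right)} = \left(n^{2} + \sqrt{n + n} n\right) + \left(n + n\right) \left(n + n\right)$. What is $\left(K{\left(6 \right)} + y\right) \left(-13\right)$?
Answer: $-2587 - 156 \sqrt{3} \approx -2857.2$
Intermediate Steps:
$K{\left(n \right)} = 5 n^{2} + \sqrt{2} n^{\frac{3}{2}}$ ($K{\left(n \right)} = \left(n^{2} + \sqrt{2 n} n\right) + 2 n 2 n = \left(n^{2} + \sqrt{2} \sqrt{n} n\right) + 4 n^{2} = \left(n^{2} + \sqrt{2} n^{\frac{3}{2}}\right) + 4 n^{2} = 5 n^{2} + \sqrt{2} n^{\frac{3}{2}}$)
$\left(K{\left(6 \right)} + y\right) \left(-13\right) = \left(\left(5 \cdot 6^{2} + \sqrt{2} \cdot 6^{\frac{3}{2}}\right) + 19\right) \left(-13\right) = \left(\left(5 \cdot 36 + \sqrt{2} \cdot 6 \sqrt{6}\right) + 19\right) \left(-13\right) = \left(\left(180 + 12 \sqrt{3}\right) + 19\right) \left(-13\right) = \left(199 + 12 \sqrt{3}\right) \left(-13\right) = -2587 - 156 \sqrt{3}$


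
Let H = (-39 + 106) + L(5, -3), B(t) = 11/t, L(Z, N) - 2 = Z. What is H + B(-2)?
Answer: 137/2 ≈ 68.500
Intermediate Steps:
L(Z, N) = 2 + Z
H = 74 (H = (-39 + 106) + (2 + 5) = 67 + 7 = 74)
H + B(-2) = 74 + 11/(-2) = 74 + 11*(-1/2) = 74 - 11/2 = 137/2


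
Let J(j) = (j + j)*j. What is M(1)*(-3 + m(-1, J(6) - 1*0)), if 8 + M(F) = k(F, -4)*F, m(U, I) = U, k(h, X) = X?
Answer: 48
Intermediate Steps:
J(j) = 2*j**2 (J(j) = (2*j)*j = 2*j**2)
M(F) = -8 - 4*F
M(1)*(-3 + m(-1, J(6) - 1*0)) = (-8 - 4*1)*(-3 - 1) = (-8 - 4)*(-4) = -12*(-4) = 48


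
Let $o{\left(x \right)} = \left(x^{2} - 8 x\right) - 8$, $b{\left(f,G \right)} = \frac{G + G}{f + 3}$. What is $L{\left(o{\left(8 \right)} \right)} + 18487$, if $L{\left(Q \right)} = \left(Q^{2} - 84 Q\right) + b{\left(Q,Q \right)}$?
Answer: $\frac{96131}{5} \approx 19226.0$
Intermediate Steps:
$b{\left(f,G \right)} = \frac{2 G}{3 + f}$
$o{\left(x \right)} = -8 + x^{2} - 8 x$
$L{\left(Q \right)} = Q^{2} - 84 Q + \frac{2 Q}{3 + Q}$ ($L{\left(Q \right)} = \left(Q^{2} - 84 Q\right) + \frac{2 Q}{3 + Q} = Q^{2} - 84 Q + \frac{2 Q}{3 + Q}$)
$L{\left(o{\left(8 \right)} \right)} + 18487 = \frac{\left(-8 + 8^{2} - 64\right) \left(2 + \left(-84 - \left(72 - 64\right)\right) \left(3 - \left(72 - 64\right)\right)\right)}{3 - \left(72 - 64\right)} + 18487 = \frac{\left(-8 + 64 - 64\right) \left(2 + \left(-84 - 8\right) \left(3 - 8\right)\right)}{3 - 8} + 18487 = - \frac{8 \left(2 + \left(-84 - 8\right) \left(3 - 8\right)\right)}{3 - 8} + 18487 = - \frac{8 \left(2 - -460\right)}{-5} + 18487 = \left(-8\right) \left(- \frac{1}{5}\right) \left(2 + 460\right) + 18487 = \left(-8\right) \left(- \frac{1}{5}\right) 462 + 18487 = \frac{3696}{5} + 18487 = \frac{96131}{5}$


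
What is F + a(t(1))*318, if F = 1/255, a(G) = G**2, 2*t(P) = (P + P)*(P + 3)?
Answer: 1297441/255 ≈ 5088.0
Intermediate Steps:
t(P) = P*(3 + P) (t(P) = ((P + P)*(P + 3))/2 = ((2*P)*(3 + P))/2 = (2*P*(3 + P))/2 = P*(3 + P))
F = 1/255 ≈ 0.0039216
F + a(t(1))*318 = 1/255 + (1*(3 + 1))**2*318 = 1/255 + (1*4)**2*318 = 1/255 + 4**2*318 = 1/255 + 16*318 = 1/255 + 5088 = 1297441/255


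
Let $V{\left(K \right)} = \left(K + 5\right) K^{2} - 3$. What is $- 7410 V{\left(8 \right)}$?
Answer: $-6142890$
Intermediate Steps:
$V{\left(K \right)} = -3 + K^{2} \left(5 + K\right)$ ($V{\left(K \right)} = \left(5 + K\right) K^{2} - 3 = K^{2} \left(5 + K\right) - 3 = -3 + K^{2} \left(5 + K\right)$)
$- 7410 V{\left(8 \right)} = - 7410 \left(-3 + 8^{3} + 5 \cdot 8^{2}\right) = - 7410 \left(-3 + 512 + 5 \cdot 64\right) = - 7410 \left(-3 + 512 + 320\right) = \left(-7410\right) 829 = -6142890$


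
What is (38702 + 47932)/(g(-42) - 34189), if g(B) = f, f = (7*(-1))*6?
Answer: -86634/34231 ≈ -2.5309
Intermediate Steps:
f = -42 (f = -7*6 = -42)
g(B) = -42
(38702 + 47932)/(g(-42) - 34189) = (38702 + 47932)/(-42 - 34189) = 86634/(-34231) = 86634*(-1/34231) = -86634/34231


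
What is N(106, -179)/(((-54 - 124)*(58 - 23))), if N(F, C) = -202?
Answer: 101/3115 ≈ 0.032424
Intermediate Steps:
N(106, -179)/(((-54 - 124)*(58 - 23))) = -202*1/((-54 - 124)*(58 - 23)) = -202/((-178*35)) = -202/(-6230) = -202*(-1/6230) = 101/3115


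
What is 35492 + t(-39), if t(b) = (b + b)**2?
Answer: 41576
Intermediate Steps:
t(b) = 4*b**2 (t(b) = (2*b)**2 = 4*b**2)
35492 + t(-39) = 35492 + 4*(-39)**2 = 35492 + 4*1521 = 35492 + 6084 = 41576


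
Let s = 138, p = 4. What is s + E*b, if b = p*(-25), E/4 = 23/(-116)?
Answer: 6302/29 ≈ 217.31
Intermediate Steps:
E = -23/29 (E = 4*(23/(-116)) = 4*(23*(-1/116)) = 4*(-23/116) = -23/29 ≈ -0.79310)
b = -100 (b = 4*(-25) = -100)
s + E*b = 138 - 23/29*(-100) = 138 + 2300/29 = 6302/29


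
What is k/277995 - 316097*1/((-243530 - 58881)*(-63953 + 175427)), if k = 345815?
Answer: 777189654981595/624765292364862 ≈ 1.2440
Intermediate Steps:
k/277995 - 316097*1/((-243530 - 58881)*(-63953 + 175427)) = 345815/277995 - 316097*1/((-243530 - 58881)*(-63953 + 175427)) = 345815*(1/277995) - 316097/(111474*(-302411)) = 69163/55599 - 316097/(-33710963814) = 69163/55599 - 316097*(-1/33710963814) = 69163/55599 + 316097/33710963814 = 777189654981595/624765292364862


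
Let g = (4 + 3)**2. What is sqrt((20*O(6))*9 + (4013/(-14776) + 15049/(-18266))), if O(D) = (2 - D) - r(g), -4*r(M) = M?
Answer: sqrt(6755953466832266978)/67474604 ≈ 38.521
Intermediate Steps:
g = 49 (g = 7**2 = 49)
r(M) = -M/4
O(D) = 57/4 - D (O(D) = (2 - D) - (-1)*49/4 = (2 - D) - 1*(-49/4) = (2 - D) + 49/4 = 57/4 - D)
sqrt((20*O(6))*9 + (4013/(-14776) + 15049/(-18266))) = sqrt((20*(57/4 - 1*6))*9 + (4013/(-14776) + 15049/(-18266))) = sqrt((20*(57/4 - 6))*9 + (4013*(-1/14776) + 15049*(-1/18266))) = sqrt((20*(33/4))*9 + (-4013/14776 - 15049/18266)) = sqrt(165*9 - 147832741/134949208) = sqrt(1485 - 147832741/134949208) = sqrt(200251741139/134949208) = sqrt(6755953466832266978)/67474604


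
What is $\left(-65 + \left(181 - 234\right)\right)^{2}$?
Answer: $13924$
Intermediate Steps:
$\left(-65 + \left(181 - 234\right)\right)^{2} = \left(-65 - 53\right)^{2} = \left(-118\right)^{2} = 13924$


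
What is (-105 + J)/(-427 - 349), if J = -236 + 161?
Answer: 45/194 ≈ 0.23196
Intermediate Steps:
J = -75
(-105 + J)/(-427 - 349) = (-105 - 75)/(-427 - 349) = -180/(-776) = -180*(-1/776) = 45/194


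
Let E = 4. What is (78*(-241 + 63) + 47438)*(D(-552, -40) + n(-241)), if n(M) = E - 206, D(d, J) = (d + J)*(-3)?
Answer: 52813996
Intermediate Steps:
D(d, J) = -3*J - 3*d (D(d, J) = (J + d)*(-3) = -3*J - 3*d)
n(M) = -202 (n(M) = 4 - 206 = -202)
(78*(-241 + 63) + 47438)*(D(-552, -40) + n(-241)) = (78*(-241 + 63) + 47438)*((-3*(-40) - 3*(-552)) - 202) = (78*(-178) + 47438)*((120 + 1656) - 202) = (-13884 + 47438)*(1776 - 202) = 33554*1574 = 52813996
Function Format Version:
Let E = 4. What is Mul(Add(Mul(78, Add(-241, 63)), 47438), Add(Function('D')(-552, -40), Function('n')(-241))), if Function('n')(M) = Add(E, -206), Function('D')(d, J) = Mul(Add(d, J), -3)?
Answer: 52813996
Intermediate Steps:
Function('D')(d, J) = Add(Mul(-3, J), Mul(-3, d)) (Function('D')(d, J) = Mul(Add(J, d), -3) = Add(Mul(-3, J), Mul(-3, d)))
Function('n')(M) = -202 (Function('n')(M) = Add(4, -206) = -202)
Mul(Add(Mul(78, Add(-241, 63)), 47438), Add(Function('D')(-552, -40), Function('n')(-241))) = Mul(Add(Mul(78, Add(-241, 63)), 47438), Add(Add(Mul(-3, -40), Mul(-3, -552)), -202)) = Mul(Add(Mul(78, -178), 47438), Add(Add(120, 1656), -202)) = Mul(Add(-13884, 47438), Add(1776, -202)) = Mul(33554, 1574) = 52813996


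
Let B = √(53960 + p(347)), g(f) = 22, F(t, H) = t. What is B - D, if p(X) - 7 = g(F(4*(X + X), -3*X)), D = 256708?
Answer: -256708 + √53989 ≈ -2.5648e+5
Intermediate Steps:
p(X) = 29 (p(X) = 7 + 22 = 29)
B = √53989 (B = √(53960 + 29) = √53989 ≈ 232.36)
B - D = √53989 - 1*256708 = √53989 - 256708 = -256708 + √53989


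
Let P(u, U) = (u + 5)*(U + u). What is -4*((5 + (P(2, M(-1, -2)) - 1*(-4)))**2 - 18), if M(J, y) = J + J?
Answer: -252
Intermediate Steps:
M(J, y) = 2*J
P(u, U) = (5 + u)*(U + u)
-4*((5 + (P(2, M(-1, -2)) - 1*(-4)))**2 - 18) = -4*((5 + ((2**2 + 5*(2*(-1)) + 5*2 + (2*(-1))*2) - 1*(-4)))**2 - 18) = -4*((5 + ((4 + 5*(-2) + 10 - 2*2) + 4))**2 - 18) = -4*((5 + ((4 - 10 + 10 - 4) + 4))**2 - 18) = -4*((5 + (0 + 4))**2 - 18) = -4*((5 + 4)**2 - 18) = -4*(9**2 - 18) = -4*(81 - 18) = -4*63 = -252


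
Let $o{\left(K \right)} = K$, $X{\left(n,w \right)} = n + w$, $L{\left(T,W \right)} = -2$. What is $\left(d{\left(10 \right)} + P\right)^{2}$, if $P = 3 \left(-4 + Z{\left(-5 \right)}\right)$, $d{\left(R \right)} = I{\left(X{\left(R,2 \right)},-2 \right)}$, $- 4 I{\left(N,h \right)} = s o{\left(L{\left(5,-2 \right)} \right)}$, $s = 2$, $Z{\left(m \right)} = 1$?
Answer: $64$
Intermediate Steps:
$I{\left(N,h \right)} = 1$ ($I{\left(N,h \right)} = - \frac{2 \left(-2\right)}{4} = \left(- \frac{1}{4}\right) \left(-4\right) = 1$)
$d{\left(R \right)} = 1$
$P = -9$ ($P = 3 \left(-4 + 1\right) = 3 \left(-3\right) = -9$)
$\left(d{\left(10 \right)} + P\right)^{2} = \left(1 - 9\right)^{2} = \left(-8\right)^{2} = 64$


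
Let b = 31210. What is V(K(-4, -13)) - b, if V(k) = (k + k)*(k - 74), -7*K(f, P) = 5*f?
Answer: -1549210/49 ≈ -31617.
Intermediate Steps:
K(f, P) = -5*f/7
V(k) = 2*k*(-74 + k) (V(k) = (2*k)*(-74 + k) = 2*k*(-74 + k))
V(K(-4, -13)) - b = 2*(-5/7*(-4))*(-74 - 5/7*(-4)) - 1*31210 = 2*(20/7)*(-74 + 20/7) - 31210 = 2*(20/7)*(-498/7) - 31210 = -19920/49 - 31210 = -1549210/49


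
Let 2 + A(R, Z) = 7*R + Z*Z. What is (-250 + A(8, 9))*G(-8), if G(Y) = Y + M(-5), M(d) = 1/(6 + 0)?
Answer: 5405/6 ≈ 900.83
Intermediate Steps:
M(d) = 1/6
A(R, Z) = -2 + Z**2 + 7*R (A(R, Z) = -2 + (7*R + Z*Z) = -2 + (7*R + Z**2) = -2 + (Z**2 + 7*R) = -2 + Z**2 + 7*R)
G(Y) = 1/6 + Y (G(Y) = Y + 1/6 = 1/6 + Y)
(-250 + A(8, 9))*G(-8) = (-250 + (-2 + 9**2 + 7*8))*(1/6 - 8) = (-250 + (-2 + 81 + 56))*(-47/6) = (-250 + 135)*(-47/6) = -115*(-47/6) = 5405/6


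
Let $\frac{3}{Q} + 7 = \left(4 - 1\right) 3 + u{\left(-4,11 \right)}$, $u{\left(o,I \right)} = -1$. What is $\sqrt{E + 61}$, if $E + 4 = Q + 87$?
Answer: $7 \sqrt{3} \approx 12.124$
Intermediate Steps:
$Q = 3$ ($Q = \frac{3}{-7 - \left(1 - \left(4 - 1\right) 3\right)} = \frac{3}{-7 + \left(3 \cdot 3 - 1\right)} = \frac{3}{-7 + \left(9 - 1\right)} = \frac{3}{-7 + 8} = \frac{3}{1} = 3 \cdot 1 = 3$)
$E = 86$ ($E = -4 + \left(3 + 87\right) = -4 + 90 = 86$)
$\sqrt{E + 61} = \sqrt{86 + 61} = \sqrt{147} = 7 \sqrt{3}$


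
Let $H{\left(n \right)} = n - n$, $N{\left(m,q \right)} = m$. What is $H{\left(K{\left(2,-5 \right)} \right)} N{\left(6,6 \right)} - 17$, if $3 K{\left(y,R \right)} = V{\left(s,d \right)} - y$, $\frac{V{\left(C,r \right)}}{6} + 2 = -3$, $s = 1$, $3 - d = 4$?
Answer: $-17$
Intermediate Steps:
$d = -1$ ($d = 3 - 4 = -1$)
$V{\left(C,r \right)} = -30$ ($V{\left(C,r \right)} = -12 + 6 \left(-3\right) = -12 - 18 = -30$)
$K{\left(y,R \right)} = -10 - \frac{y}{3}$ ($K{\left(y,R \right)} = \frac{-30 - y}{3} = -10 - \frac{y}{3}$)
$H{\left(n \right)} = 0$
$H{\left(K{\left(2,-5 \right)} \right)} N{\left(6,6 \right)} - 17 = 0 \cdot 6 - 17 = 0 - 17 = -17$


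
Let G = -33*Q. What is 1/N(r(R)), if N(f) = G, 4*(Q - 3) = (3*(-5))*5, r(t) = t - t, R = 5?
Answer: 4/2079 ≈ 0.0019240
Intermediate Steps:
r(t) = 0
Q = -63/4 (Q = 3 + ((3*(-5))*5)/4 = 3 + (-15*5)/4 = 3 + (¼)*(-75) = 3 - 75/4 = -63/4 ≈ -15.750)
G = 2079/4 (G = -33*(-63/4) = 2079/4 ≈ 519.75)
N(f) = 2079/4
1/N(r(R)) = 1/(2079/4) = 4/2079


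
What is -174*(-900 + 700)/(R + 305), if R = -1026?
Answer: -34800/721 ≈ -48.266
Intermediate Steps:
-174*(-900 + 700)/(R + 305) = -174*(-900 + 700)/(-1026 + 305) = -(-34800)/(-721) = -(-34800)*(-1)/721 = -174*200/721 = -34800/721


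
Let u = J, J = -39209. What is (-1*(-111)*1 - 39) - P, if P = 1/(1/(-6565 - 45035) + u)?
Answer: 145669328472/2023184401 ≈ 72.000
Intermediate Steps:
u = -39209
P = -51600/2023184401 (P = 1/(1/(-6565 - 45035) - 39209) = 1/(1/(-51600) - 39209) = 1/(-1/51600 - 39209) = 1/(-2023184401/51600) = -51600/2023184401 ≈ -2.5504e-5)
(-1*(-111)*1 - 39) - P = (-1*(-111)*1 - 39) - 1*(-51600/2023184401) = (111*1 - 39) + 51600/2023184401 = (111 - 39) + 51600/2023184401 = 72 + 51600/2023184401 = 145669328472/2023184401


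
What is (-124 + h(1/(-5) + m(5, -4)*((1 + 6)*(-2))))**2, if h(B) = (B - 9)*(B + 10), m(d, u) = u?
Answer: 5459140996/625 ≈ 8.7346e+6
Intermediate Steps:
h(B) = (-9 + B)*(10 + B)
(-124 + h(1/(-5) + m(5, -4)*((1 + 6)*(-2))))**2 = (-124 + (-90 + (1/(-5) - 4*(1 + 6)*(-2)) + (1/(-5) - 4*(1 + 6)*(-2))**2))**2 = (-124 + (-90 + (-1/5 - 28*(-2)) + (-1/5 - 28*(-2))**2))**2 = (-124 + (-90 + (-1/5 - 4*(-14)) + (-1/5 - 4*(-14))**2))**2 = (-124 + (-90 + (-1/5 + 56) + (-1/5 + 56)**2))**2 = (-124 + (-90 + 279/5 + (279/5)**2))**2 = (-124 + (-90 + 279/5 + 77841/25))**2 = (-124 + 76986/25)**2 = (73886/25)**2 = 5459140996/625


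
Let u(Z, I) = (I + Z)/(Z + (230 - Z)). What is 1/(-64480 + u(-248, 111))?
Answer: -230/14830537 ≈ -1.5509e-5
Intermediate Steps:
u(Z, I) = I/230 + Z/230 (u(Z, I) = (I + Z)/230 = (I + Z)*(1/230) = I/230 + Z/230)
1/(-64480 + u(-248, 111)) = 1/(-64480 + ((1/230)*111 + (1/230)*(-248))) = 1/(-64480 + (111/230 - 124/115)) = 1/(-64480 - 137/230) = 1/(-14830537/230) = -230/14830537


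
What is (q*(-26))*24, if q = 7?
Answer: -4368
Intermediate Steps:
(q*(-26))*24 = (7*(-26))*24 = -182*24 = -4368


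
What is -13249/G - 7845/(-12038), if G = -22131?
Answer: 333109157/266412978 ≈ 1.2503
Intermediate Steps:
-13249/G - 7845/(-12038) = -13249/(-22131) - 7845/(-12038) = -13249*(-1/22131) - 7845*(-1/12038) = 13249/22131 + 7845/12038 = 333109157/266412978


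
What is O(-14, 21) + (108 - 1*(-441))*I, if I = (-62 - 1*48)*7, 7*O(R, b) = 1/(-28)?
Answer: -82855081/196 ≈ -4.2273e+5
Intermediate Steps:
O(R, b) = -1/196 (O(R, b) = (1/7)/(-28) = (1/7)*(-1/28) = -1/196)
I = -770 (I = (-62 - 48)*7 = -110*7 = -770)
O(-14, 21) + (108 - 1*(-441))*I = -1/196 + (108 - 1*(-441))*(-770) = -1/196 + (108 + 441)*(-770) = -1/196 + 549*(-770) = -1/196 - 422730 = -82855081/196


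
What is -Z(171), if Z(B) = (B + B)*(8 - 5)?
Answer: -1026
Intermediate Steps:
Z(B) = 6*B (Z(B) = (2*B)*3 = 6*B)
-Z(171) = -6*171 = -1*1026 = -1026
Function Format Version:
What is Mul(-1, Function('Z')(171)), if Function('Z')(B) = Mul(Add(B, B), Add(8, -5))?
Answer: -1026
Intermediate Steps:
Function('Z')(B) = Mul(6, B) (Function('Z')(B) = Mul(Mul(2, B), 3) = Mul(6, B))
Mul(-1, Function('Z')(171)) = Mul(-1, Mul(6, 171)) = Mul(-1, 1026) = -1026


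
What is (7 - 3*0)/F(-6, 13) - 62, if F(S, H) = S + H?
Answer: -61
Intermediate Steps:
F(S, H) = H + S
(7 - 3*0)/F(-6, 13) - 62 = (7 - 3*0)/(13 - 6) - 62 = (7 + 0)/7 - 62 = 7*(1/7) - 62 = 1 - 62 = -61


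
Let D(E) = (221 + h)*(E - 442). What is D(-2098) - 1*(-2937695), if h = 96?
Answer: 2132515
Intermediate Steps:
D(E) = -140114 + 317*E (D(E) = (221 + 96)*(E - 442) = 317*(-442 + E) = -140114 + 317*E)
D(-2098) - 1*(-2937695) = (-140114 + 317*(-2098)) - 1*(-2937695) = (-140114 - 665066) + 2937695 = -805180 + 2937695 = 2132515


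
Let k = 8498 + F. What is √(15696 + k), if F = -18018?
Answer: 4*√386 ≈ 78.588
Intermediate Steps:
k = -9520 (k = 8498 - 18018 = -9520)
√(15696 + k) = √(15696 - 9520) = √6176 = 4*√386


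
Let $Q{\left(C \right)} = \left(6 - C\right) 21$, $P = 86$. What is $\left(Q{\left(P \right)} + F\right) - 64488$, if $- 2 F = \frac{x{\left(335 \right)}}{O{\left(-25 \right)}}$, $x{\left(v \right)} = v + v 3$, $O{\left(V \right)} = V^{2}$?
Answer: $- \frac{8271134}{125} \approx -66169.0$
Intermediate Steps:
$x{\left(v \right)} = 4 v$ ($x{\left(v \right)} = v + 3 v = 4 v$)
$Q{\left(C \right)} = 126 - 21 C$
$F = - \frac{134}{125}$ ($F = - \frac{4 \cdot 335 \frac{1}{\left(-25\right)^{2}}}{2} = - \frac{1340 \cdot \frac{1}{625}}{2} = \left(- \frac{1}{2}\right) \frac{268}{125} = - \frac{134}{125} \approx -1.072$)
$\left(Q{\left(P \right)} + F\right) - 64488 = \left(\left(126 - 1806\right) - \frac{134}{125}\right) - 64488 = \left(-1680 - \frac{134}{125}\right) - 64488 = - \frac{210134}{125} - 64488 = - \frac{8271134}{125}$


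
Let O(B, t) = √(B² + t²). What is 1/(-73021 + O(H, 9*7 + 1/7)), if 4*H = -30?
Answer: -14312116/1045084229955 - 14*√792481/1045084229955 ≈ -1.3707e-5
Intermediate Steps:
H = -15/2 (H = (¼)*(-30) = -15/2 ≈ -7.5000)
1/(-73021 + O(H, 9*7 + 1/7)) = 1/(-73021 + √((-15/2)² + (9*7 + 1/7)²)) = 1/(-73021 + √(225/4 + (63 + ⅐)²)) = 1/(-73021 + √(225/4 + (442/7)²)) = 1/(-73021 + √(225/4 + 195364/49)) = 1/(-73021 + √(792481/196)) = 1/(-73021 + √792481/14)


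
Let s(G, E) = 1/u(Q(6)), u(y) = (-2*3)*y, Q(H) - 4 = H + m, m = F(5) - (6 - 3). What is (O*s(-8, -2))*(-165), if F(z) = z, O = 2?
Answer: 55/12 ≈ 4.5833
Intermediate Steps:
m = 2 (m = 5 - (6 - 3) = 5 - 1*3 = 5 - 3 = 2)
Q(H) = 6 + H (Q(H) = 4 + (H + 2) = 4 + (2 + H) = 6 + H)
u(y) = -6*y
s(G, E) = -1/72 (s(G, E) = 1/(-6*(6 + 6)) = 1/(-6*12) = 1/(-72) = -1/72)
(O*s(-8, -2))*(-165) = (2*(-1/72))*(-165) = -1/36*(-165) = 55/12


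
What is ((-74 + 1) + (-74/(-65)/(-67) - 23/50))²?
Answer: 10239507205929/1896602500 ≈ 5398.9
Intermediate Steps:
((-74 + 1) + (-74/(-65)/(-67) - 23/50))² = (-73 + (-74*(-1/65)*(-1/67) - 23*1/50))² = (-73 + ((74/65)*(-1/67) - 23/50))² = (-73 + (-74/4355 - 23/50))² = (-73 - 20773/43550)² = (-3199923/43550)² = 10239507205929/1896602500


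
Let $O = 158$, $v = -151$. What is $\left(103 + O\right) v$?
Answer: $-39411$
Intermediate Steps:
$\left(103 + O\right) v = \left(103 + 158\right) \left(-151\right) = 261 \left(-151\right) = -39411$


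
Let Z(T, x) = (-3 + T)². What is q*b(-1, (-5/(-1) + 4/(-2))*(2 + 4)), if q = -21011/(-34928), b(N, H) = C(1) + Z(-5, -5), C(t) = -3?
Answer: 1281671/34928 ≈ 36.695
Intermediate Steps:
b(N, H) = 61 (b(N, H) = -3 + (-3 - 5)² = -3 + (-8)² = -3 + 64 = 61)
q = 21011/34928 (q = -21011*(-1/34928) = 21011/34928 ≈ 0.60155)
q*b(-1, (-5/(-1) + 4/(-2))*(2 + 4)) = (21011/34928)*61 = 1281671/34928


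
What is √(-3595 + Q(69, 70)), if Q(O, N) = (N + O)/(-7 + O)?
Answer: I*√13810562/62 ≈ 59.94*I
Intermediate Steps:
Q(O, N) = (N + O)/(-7 + O)
√(-3595 + Q(69, 70)) = √(-3595 + (70 + 69)/(-7 + 69)) = √(-3595 + 139/62) = √(-222751/62) = I*√13810562/62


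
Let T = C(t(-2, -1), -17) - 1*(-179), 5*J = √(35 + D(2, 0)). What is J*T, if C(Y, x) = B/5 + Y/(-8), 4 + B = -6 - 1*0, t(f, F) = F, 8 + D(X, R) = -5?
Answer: 1417*√22/40 ≈ 166.16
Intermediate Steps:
D(X, R) = -13 (D(X, R) = -8 - 5 = -13)
J = √22/5 (J = √(35 - 13)/5 = √22/5 ≈ 0.93808)
B = -10 (B = -4 + (-6 - 1*0) = -4 + (-6 + 0) = -4 - 6 = -10)
C(Y, x) = -2 - Y/8 (C(Y, x) = -10/5 + Y/(-8) = -10*⅕ + Y*(-⅛) = -2 - Y/8)
T = 1417/8 (T = (-2 - ⅛*(-1)) - 1*(-179) = (-2 + ⅛) + 179 = -15/8 + 179 = 1417/8 ≈ 177.13)
J*T = (√22/5)*(1417/8) = 1417*√22/40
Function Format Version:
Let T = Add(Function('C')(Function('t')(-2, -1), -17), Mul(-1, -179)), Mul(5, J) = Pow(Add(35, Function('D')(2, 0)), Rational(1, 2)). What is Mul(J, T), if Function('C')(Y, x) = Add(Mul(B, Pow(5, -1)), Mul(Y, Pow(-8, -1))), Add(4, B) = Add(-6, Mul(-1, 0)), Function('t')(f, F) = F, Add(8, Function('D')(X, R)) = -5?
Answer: Mul(Rational(1417, 40), Pow(22, Rational(1, 2))) ≈ 166.16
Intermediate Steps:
Function('D')(X, R) = -13 (Function('D')(X, R) = Add(-8, -5) = -13)
J = Mul(Rational(1, 5), Pow(22, Rational(1, 2))) (J = Mul(Rational(1, 5), Pow(Add(35, -13), Rational(1, 2))) = Mul(Rational(1, 5), Pow(22, Rational(1, 2))) ≈ 0.93808)
B = -10 (B = Add(-4, Add(-6, Mul(-1, 0))) = Add(-4, Add(-6, 0)) = Add(-4, -6) = -10)
Function('C')(Y, x) = Add(-2, Mul(Rational(-1, 8), Y)) (Function('C')(Y, x) = Add(Mul(-10, Pow(5, -1)), Mul(Y, Pow(-8, -1))) = Add(Mul(-10, Rational(1, 5)), Mul(Y, Rational(-1, 8))) = Add(-2, Mul(Rational(-1, 8), Y)))
T = Rational(1417, 8) (T = Add(Add(-2, Mul(Rational(-1, 8), -1)), Mul(-1, -179)) = Add(Add(-2, Rational(1, 8)), 179) = Add(Rational(-15, 8), 179) = Rational(1417, 8) ≈ 177.13)
Mul(J, T) = Mul(Mul(Rational(1, 5), Pow(22, Rational(1, 2))), Rational(1417, 8)) = Mul(Rational(1417, 40), Pow(22, Rational(1, 2)))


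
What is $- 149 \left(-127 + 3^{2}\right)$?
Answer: $17582$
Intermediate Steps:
$- 149 \left(-127 + 3^{2}\right) = - 149 \left(-127 + 9\right) = \left(-149\right) \left(-118\right) = 17582$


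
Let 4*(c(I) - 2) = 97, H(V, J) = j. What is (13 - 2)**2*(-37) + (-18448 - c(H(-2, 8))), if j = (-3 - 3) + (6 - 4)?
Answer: -91805/4 ≈ -22951.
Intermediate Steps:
j = -4 (j = -6 + 2 = -4)
H(V, J) = -4
c(I) = 105/4 (c(I) = 2 + (1/4)*97 = 2 + 97/4 = 105/4)
(13 - 2)**2*(-37) + (-18448 - c(H(-2, 8))) = (13 - 2)**2*(-37) + (-18448 - 1*105/4) = 11**2*(-37) + (-18448 - 105/4) = 121*(-37) - 73897/4 = -4477 - 73897/4 = -91805/4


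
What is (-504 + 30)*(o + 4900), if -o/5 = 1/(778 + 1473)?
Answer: -5228170230/2251 ≈ -2.3226e+6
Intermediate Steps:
o = -5/2251 (o = -5/(778 + 1473) = -5/2251 ≈ -0.0022212)
(-504 + 30)*(o + 4900) = (-504 + 30)*(-5/2251 + 4900) = -474*11029895/2251 = -5228170230/2251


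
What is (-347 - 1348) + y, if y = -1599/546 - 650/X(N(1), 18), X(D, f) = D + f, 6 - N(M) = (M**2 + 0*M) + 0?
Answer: -555833/322 ≈ -1726.2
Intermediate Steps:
N(M) = 6 - M**2 (N(M) = 6 - ((M**2 + 0*M) + 0) = 6 - ((M**2 + 0) + 0) = 6 - (M**2 + 0) = 6 - M**2)
y = -10043/322 (y = -1599/546 - 650/((6 - 1*1**2) + 18) = -1599*1/546 - 650/((6 - 1*1) + 18) = -41/14 - 650/((6 - 1) + 18) = -41/14 - 650/(5 + 18) = -41/14 - 650/23 = -10043/322 ≈ -31.189)
(-347 - 1348) + y = (-347 - 1348) - 10043/322 = -1695 - 10043/322 = -555833/322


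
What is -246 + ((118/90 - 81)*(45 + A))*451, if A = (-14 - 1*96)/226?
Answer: -1627239898/1017 ≈ -1.6000e+6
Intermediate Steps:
A = -55/113 (A = (-14 - 96)*(1/226) = -110*1/226 = -55/113 ≈ -0.48673)
-246 + ((118/90 - 81)*(45 + A))*451 = -246 + ((118/90 - 81)*(45 - 55/113))*451 = -246 + ((118*(1/90) - 81)*(5030/113))*451 = -246 + ((59/45 - 81)*(5030/113))*451 = -246 - 3586/45*5030/113*451 = -246 - 3607516/1017*451 = -246 - 1626989716/1017 = -1627239898/1017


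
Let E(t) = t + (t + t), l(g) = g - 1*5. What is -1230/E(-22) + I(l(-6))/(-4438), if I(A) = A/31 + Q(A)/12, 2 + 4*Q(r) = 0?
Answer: 676887005/36320592 ≈ 18.636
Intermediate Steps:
Q(r) = -1/2 (Q(r) = -1/2 + (1/4)*0 = -1/2 + 0 = -1/2)
l(g) = -5 + g (l(g) = g - 5 = -5 + g)
E(t) = 3*t (E(t) = t + 2*t = 3*t)
I(A) = -1/24 + A/31 (I(A) = A/31 - 1/2/12 = A*(1/31) - 1/2*1/12 = A/31 - 1/24 = -1/24 + A/31)
-1230/E(-22) + I(l(-6))/(-4438) = -1230/(3*(-22)) + (-1/24 + (-5 - 6)/31)/(-4438) = -1230/(-66) + (-1/24 + (1/31)*(-11))*(-1/4438) = -1230*(-1/66) + (-1/24 - 11/31)*(-1/4438) = 205/11 - 295/744*(-1/4438) = 205/11 + 295/3301872 = 676887005/36320592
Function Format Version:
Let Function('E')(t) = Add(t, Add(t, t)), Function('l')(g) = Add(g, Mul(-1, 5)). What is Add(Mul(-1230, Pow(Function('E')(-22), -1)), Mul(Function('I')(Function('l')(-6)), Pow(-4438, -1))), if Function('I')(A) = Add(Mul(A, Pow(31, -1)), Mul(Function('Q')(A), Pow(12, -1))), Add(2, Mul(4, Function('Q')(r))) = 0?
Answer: Rational(676887005, 36320592) ≈ 18.636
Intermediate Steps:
Function('Q')(r) = Rational(-1, 2) (Function('Q')(r) = Add(Rational(-1, 2), Mul(Rational(1, 4), 0)) = Add(Rational(-1, 2), 0) = Rational(-1, 2))
Function('l')(g) = Add(-5, g) (Function('l')(g) = Add(g, -5) = Add(-5, g))
Function('E')(t) = Mul(3, t) (Function('E')(t) = Add(t, Mul(2, t)) = Mul(3, t))
Function('I')(A) = Add(Rational(-1, 24), Mul(Rational(1, 31), A)) (Function('I')(A) = Add(Mul(A, Pow(31, -1)), Mul(Rational(-1, 2), Pow(12, -1))) = Add(Mul(A, Rational(1, 31)), Mul(Rational(-1, 2), Rational(1, 12))) = Add(Mul(Rational(1, 31), A), Rational(-1, 24)) = Add(Rational(-1, 24), Mul(Rational(1, 31), A)))
Add(Mul(-1230, Pow(Function('E')(-22), -1)), Mul(Function('I')(Function('l')(-6)), Pow(-4438, -1))) = Add(Mul(-1230, Pow(Mul(3, -22), -1)), Mul(Add(Rational(-1, 24), Mul(Rational(1, 31), Add(-5, -6))), Pow(-4438, -1))) = Add(Mul(-1230, Pow(-66, -1)), Mul(Add(Rational(-1, 24), Mul(Rational(1, 31), -11)), Rational(-1, 4438))) = Add(Mul(-1230, Rational(-1, 66)), Mul(Add(Rational(-1, 24), Rational(-11, 31)), Rational(-1, 4438))) = Add(Rational(205, 11), Mul(Rational(-295, 744), Rational(-1, 4438))) = Add(Rational(205, 11), Rational(295, 3301872)) = Rational(676887005, 36320592)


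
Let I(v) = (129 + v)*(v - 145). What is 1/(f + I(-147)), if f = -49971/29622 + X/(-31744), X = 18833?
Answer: 156720128/823363634343 ≈ 0.00019034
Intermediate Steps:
I(v) = (-145 + v)*(129 + v) (I(v) = (129 + v)*(-145 + v) = (-145 + v)*(129 + v))
f = -357358425/156720128 (f = -49971/29622 + 18833/(-31744) = -49971*1/29622 + 18833*(-1/31744) = -16657/9874 - 18833/31744 = -357358425/156720128 ≈ -2.2802)
1/(f + I(-147)) = 1/(-357358425/156720128 + (-18705 + (-147)² - 16*(-147))) = 1/(-357358425/156720128 + (-18705 + 21609 + 2352)) = 1/(-357358425/156720128 + 5256) = 1/(823363634343/156720128) = 156720128/823363634343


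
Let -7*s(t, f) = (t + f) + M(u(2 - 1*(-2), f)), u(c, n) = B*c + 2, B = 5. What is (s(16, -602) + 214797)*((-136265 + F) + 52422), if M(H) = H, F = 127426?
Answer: 65555064369/7 ≈ 9.3650e+9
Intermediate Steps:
u(c, n) = 2 + 5*c (u(c, n) = 5*c + 2 = 2 + 5*c)
s(t, f) = -22/7 - f/7 - t/7 (s(t, f) = -((t + f) + (2 + 5*(2 - 1*(-2))))/7 = -((f + t) + (2 + 5*(2 + 2)))/7 = -((f + t) + (2 + 5*4))/7 = -((f + t) + (2 + 20))/7 = -((f + t) + 22)/7 = -(22 + f + t)/7 = -22/7 - f/7 - t/7)
(s(16, -602) + 214797)*((-136265 + F) + 52422) = ((-22/7 - 1/7*(-602) - 1/7*16) + 214797)*((-136265 + 127426) + 52422) = ((-22/7 + 86 - 16/7) + 214797)*(-8839 + 52422) = (564/7 + 214797)*43583 = (1504143/7)*43583 = 65555064369/7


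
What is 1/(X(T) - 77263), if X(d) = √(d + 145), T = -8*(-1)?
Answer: -77263/5969571016 - 3*√17/5969571016 ≈ -1.2945e-5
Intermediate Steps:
T = 8
X(d) = √(145 + d)
1/(X(T) - 77263) = 1/(√(145 + 8) - 77263) = 1/(√153 - 77263) = 1/(3*√17 - 77263) = 1/(-77263 + 3*√17)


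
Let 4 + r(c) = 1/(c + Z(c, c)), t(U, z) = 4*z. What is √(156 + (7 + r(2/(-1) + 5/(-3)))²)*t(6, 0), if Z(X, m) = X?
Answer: 0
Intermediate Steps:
r(c) = -4 + 1/(2*c) (r(c) = -4 + 1/(c + c) = -4 + 1/(2*c))
√(156 + (7 + r(2/(-1) + 5/(-3)))²)*t(6, 0) = √(156 + (7 + (-4 + 1/(2*(2/(-1) + 5/(-3)))))²)*(4*0) = √(156 + (7 + (-4 + 1/(2*(2*(-1) + 5*(-⅓)))))²)*0 = √(156 + (7 + (-4 + 1/(2*(-2 - 5/3))))²)*0 = √(156 + (7 + (-4 + 1/(2*(-11/3))))²)*0 = √(156 + (7 + (-4 + (½)*(-3/11)))²)*0 = √(156 + (7 + (-4 - 3/22))²)*0 = √(156 + (7 - 91/22)²)*0 = √(156 + (63/22)²)*0 = √(156 + 3969/484)*0 = √(79473/484)*0 = (√79473/22)*0 = 0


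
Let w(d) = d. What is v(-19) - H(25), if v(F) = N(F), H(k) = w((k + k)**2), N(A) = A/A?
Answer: -2499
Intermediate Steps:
N(A) = 1
H(k) = 4*k**2 (H(k) = (k + k)**2 = (2*k)**2 = 4*k**2)
v(F) = 1
v(-19) - H(25) = 1 - 4*25**2 = 1 - 4*625 = 1 - 1*2500 = 1 - 2500 = -2499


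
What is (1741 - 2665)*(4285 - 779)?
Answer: -3239544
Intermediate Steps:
(1741 - 2665)*(4285 - 779) = -924*3506 = -3239544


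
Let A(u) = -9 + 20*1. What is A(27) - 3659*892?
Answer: -3263817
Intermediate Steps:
A(u) = 11 (A(u) = -9 + 20 = 11)
A(27) - 3659*892 = 11 - 3659*892 = 11 - 3263828 = -3263817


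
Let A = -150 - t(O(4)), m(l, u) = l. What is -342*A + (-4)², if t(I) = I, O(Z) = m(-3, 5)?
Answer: 50290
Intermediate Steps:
O(Z) = -3
A = -147 (A = -150 - 1*(-3) = -150 + 3 = -147)
-342*A + (-4)² = -342*(-147) + (-4)² = 50274 + 16 = 50290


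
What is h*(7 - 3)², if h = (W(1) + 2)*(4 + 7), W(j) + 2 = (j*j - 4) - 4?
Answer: -1232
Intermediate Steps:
W(j) = -10 + j² (W(j) = -2 + ((j*j - 4) - 4) = -2 + ((j² - 4) - 4) = -2 + ((-4 + j²) - 4) = -2 + (-8 + j²) = -10 + j²)
h = -77 (h = ((-10 + 1²) + 2)*(4 + 7) = ((-10 + 1) + 2)*11 = (-9 + 2)*11 = -7*11 = -77)
h*(7 - 3)² = -77*(7 - 3)² = -77*4² = -77*16 = -1232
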